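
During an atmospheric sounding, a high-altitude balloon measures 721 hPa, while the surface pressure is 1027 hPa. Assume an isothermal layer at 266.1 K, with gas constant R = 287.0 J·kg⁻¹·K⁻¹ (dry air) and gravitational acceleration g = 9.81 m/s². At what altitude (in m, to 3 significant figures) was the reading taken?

z ≈ 2750 m

Scale height: H = RT/g = 287.0 × 266.1 / 9.81 = 7785.0 m.
Invert the barometric formula: z = H ln(P₀/P).
P₀/P = 1027/721 = 1.4244; ln(1.4244) = 0.35375.
z = 7785.0 × 0.35375 = 2753.9 m.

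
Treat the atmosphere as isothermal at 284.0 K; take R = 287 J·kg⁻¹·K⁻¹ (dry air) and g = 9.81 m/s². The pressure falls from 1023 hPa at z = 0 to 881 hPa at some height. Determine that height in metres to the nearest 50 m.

z ≈ 1250 m

Scale height: H = RT/g = 287 × 284.0 / 9.81 = 8308.7 m.
Invert the barometric formula: z = H ln(P₀/P).
P₀/P = 1023/881 = 1.1612; ln(1.1612) = 0.14945.
z = 8308.7 × 0.14945 = 1241.7 m.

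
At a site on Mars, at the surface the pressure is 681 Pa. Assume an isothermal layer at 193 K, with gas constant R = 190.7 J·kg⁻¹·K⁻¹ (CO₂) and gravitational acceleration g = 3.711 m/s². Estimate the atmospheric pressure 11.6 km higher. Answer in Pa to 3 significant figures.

P ≈ 211 Pa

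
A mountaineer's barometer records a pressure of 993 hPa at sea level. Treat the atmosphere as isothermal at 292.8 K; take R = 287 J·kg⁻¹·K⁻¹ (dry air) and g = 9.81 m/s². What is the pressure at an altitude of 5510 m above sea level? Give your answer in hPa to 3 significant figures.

Scale height: H = RT/g = 287 × 292.8 / 9.81 = 8566.1 m.
Barometric formula: P = P₀ exp(−z/H).
z/H = 5510.0/8566.1 = 0.64323; exp(−0.64323) = 0.52559.
P = 993 × 0.52559 = 521.91 hPa.

P ≈ 522 hPa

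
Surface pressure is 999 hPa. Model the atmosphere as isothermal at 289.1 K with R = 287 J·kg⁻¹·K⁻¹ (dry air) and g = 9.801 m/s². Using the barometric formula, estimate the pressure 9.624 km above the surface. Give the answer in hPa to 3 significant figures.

Scale height: H = RT/g = 287 × 289.1 / 9.801 = 8465.6 m.
Barometric formula: P = P₀ exp(−z/H).
z/H = 9624.0/8465.6 = 1.1368; exp(−1.1368) = 0.32084.
P = 999 × 0.32084 = 320.52 hPa.

P ≈ 321 hPa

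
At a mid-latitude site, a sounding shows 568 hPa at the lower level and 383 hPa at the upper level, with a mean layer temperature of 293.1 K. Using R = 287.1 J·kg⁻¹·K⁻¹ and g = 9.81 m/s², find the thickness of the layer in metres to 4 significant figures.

Hypsometric equation: Δz = (R T̄/g) ln(P₁/P₂).
R T̄/g = 287.1 × 293.1 / 9.81 = 8577.9 m.
ln(568/383) = ln(1.4830) = 0.39407.
Δz = 8577.9 × 0.39407 = 3380.3 m.

Δz ≈ 3380 m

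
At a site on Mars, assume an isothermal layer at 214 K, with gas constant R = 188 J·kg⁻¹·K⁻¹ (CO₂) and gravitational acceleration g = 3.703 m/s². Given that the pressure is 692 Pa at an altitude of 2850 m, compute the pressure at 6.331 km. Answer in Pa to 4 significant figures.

P ≈ 502.3 Pa

Scale height: H = RT/g = 188 × 214 / 3.703 = 10865 m.
Between two levels, P₂ = P₁ exp(−Δz/H) with Δz = z₂ − z₁.
Δz = 6331.0 − 2850.0 = 3481.0 m; Δz/H = 3481.0/10865 = 0.32039.
P₂ = 692 × exp(−0.32039) = 692 × 0.72587 = 502.30 Pa.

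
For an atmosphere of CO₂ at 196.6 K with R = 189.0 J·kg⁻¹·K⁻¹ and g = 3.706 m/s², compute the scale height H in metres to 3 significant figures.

H ≈ 10000 m

The scale height of an isothermal atmosphere is H = RT/g.
H = 189.0 × 196.6 / 3.706 = 37157/3.706 = 10026 m.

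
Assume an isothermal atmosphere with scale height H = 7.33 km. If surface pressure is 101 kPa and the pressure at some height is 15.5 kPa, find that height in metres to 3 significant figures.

Invert the barometric formula: z = H ln(P₀/P).
P₀/P = 101/15.5 = 6.5161; ln(6.5161) = 1.8743.
z = 7330.0 × 1.8743 = 13739 m.

z ≈ 13700 m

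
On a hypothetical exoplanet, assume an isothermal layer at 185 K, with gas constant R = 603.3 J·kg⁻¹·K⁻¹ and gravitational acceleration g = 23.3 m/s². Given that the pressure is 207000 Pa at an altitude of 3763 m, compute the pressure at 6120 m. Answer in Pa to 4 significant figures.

Scale height: H = RT/g = 603.3 × 185 / 23.3 = 4790.2 m.
Between two levels, P₂ = P₁ exp(−Δz/H) with Δz = z₂ − z₁.
Δz = 6120.0 − 3763.0 = 2357.0 m; Δz/H = 2357.0/4790.2 = 0.49205.
P₂ = 207000 × exp(−0.49205) = 207000 × 0.61137 = 126550 Pa.

P ≈ 126600 Pa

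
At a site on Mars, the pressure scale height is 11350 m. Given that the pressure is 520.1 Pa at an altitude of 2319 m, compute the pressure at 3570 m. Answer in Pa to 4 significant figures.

P ≈ 465.8 Pa

Between two levels, P₂ = P₁ exp(−Δz/H) with Δz = z₂ − z₁.
Δz = 3570.0 − 2319.0 = 1251.0 m; Δz/H = 1251.0/11350 = 0.11022.
P₂ = 520.1 × exp(−0.11022) = 520.1 × 0.89564 = 465.82 Pa.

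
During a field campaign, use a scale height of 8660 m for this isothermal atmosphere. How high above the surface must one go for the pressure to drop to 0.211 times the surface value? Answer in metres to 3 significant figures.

z ≈ 13500 m

Set P/P₀ = exp(−z/H) = 0.211, so z = −H ln(0.211).
−ln(0.211) = 1.5559; z = 8660.0 × 1.5559 = 13474 m.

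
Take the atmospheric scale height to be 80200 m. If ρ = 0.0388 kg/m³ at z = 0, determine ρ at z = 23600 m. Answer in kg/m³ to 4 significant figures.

ρ ≈ 0.02891 kg/m³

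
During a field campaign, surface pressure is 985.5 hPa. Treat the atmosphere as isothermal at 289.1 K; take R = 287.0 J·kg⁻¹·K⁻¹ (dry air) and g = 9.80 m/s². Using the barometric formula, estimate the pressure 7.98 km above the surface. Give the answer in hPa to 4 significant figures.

P ≈ 384.0 hPa

Scale height: H = RT/g = 287.0 × 289.1 / 9.80 = 8466.5 m.
Barometric formula: P = P₀ exp(−z/H).
z/H = 7980.0/8466.5 = 0.94254; exp(−0.94254) = 0.38964.
P = 985.5 × 0.38964 = 383.99 hPa.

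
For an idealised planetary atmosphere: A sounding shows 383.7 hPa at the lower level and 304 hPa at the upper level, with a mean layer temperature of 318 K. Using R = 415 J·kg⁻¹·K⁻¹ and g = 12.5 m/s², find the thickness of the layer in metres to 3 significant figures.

Δz ≈ 2460 m

Hypsometric equation: Δz = (R T̄/g) ln(P₁/P₂).
R T̄/g = 415 × 318 / 12.5 = 10558 m.
ln(383.7/304) = ln(1.2622) = 0.23286.
Δz = 10558 × 0.23286 = 2458.5 m.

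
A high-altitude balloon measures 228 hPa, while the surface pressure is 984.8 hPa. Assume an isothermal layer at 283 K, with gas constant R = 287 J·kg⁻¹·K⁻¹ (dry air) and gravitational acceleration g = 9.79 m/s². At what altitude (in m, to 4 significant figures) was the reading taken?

z ≈ 12140 m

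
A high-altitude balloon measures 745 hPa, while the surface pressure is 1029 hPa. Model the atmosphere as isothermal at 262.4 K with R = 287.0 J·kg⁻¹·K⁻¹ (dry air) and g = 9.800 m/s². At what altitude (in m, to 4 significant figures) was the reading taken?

Scale height: H = RT/g = 287.0 × 262.4 / 9.800 = 7684.6 m.
Invert the barometric formula: z = H ln(P₀/P).
P₀/P = 1029/745 = 1.3812; ln(1.3812) = 0.32295.
z = 7684.6 × 0.32295 = 2481.7 m.

z ≈ 2482 m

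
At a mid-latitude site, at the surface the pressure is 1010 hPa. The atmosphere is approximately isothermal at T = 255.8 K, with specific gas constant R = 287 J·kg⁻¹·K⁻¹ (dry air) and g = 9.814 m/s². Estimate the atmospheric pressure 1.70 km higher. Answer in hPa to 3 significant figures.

Scale height: H = RT/g = 287 × 255.8 / 9.814 = 7480.6 m.
Barometric formula: P = P₀ exp(−z/H).
z/H = 1700.0/7480.6 = 0.22725; exp(−0.22725) = 0.79672.
P = 1010 × 0.79672 = 804.69 hPa.

P ≈ 805 hPa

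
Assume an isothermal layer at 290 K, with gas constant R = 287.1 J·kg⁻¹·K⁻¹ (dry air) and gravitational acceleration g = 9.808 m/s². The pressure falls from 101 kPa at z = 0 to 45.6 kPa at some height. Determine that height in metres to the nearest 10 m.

z ≈ 6750 m

Scale height: H = RT/g = 287.1 × 290 / 9.808 = 8488.9 m.
Invert the barometric formula: z = H ln(P₀/P).
P₀/P = 101/45.6 = 2.2149; ln(2.2149) = 0.79521.
z = 8488.9 × 0.79521 = 6750.5 m.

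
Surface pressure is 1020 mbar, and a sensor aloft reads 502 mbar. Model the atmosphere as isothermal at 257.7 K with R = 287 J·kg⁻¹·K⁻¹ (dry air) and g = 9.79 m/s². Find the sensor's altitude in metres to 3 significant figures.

z ≈ 5360 m

Scale height: H = RT/g = 287 × 257.7 / 9.79 = 7554.6 m.
Invert the barometric formula: z = H ln(P₀/P).
P₀/P = 1020/502 = 2.0319; ln(2.0319) = 0.70897.
z = 7554.6 × 0.70897 = 5356.0 m.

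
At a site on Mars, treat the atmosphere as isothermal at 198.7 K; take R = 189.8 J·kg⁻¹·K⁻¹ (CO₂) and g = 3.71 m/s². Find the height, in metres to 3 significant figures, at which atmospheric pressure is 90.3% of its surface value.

z ≈ 1040 m

Scale height: H = RT/g = 189.8 × 198.7 / 3.71 = 10165 m.
Set P/P₀ = exp(−z/H) = 0.903, so z = −H ln(0.903).
−ln(0.903) = 0.10203; z = 10165 × 0.10203 = 1037.1 m.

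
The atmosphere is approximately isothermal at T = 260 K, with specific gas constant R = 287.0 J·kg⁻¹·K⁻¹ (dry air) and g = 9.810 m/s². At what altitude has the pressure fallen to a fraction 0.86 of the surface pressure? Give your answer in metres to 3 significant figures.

Scale height: H = RT/g = 287.0 × 260 / 9.810 = 7606.5 m.
Set P/P₀ = exp(−z/H) = 0.86, so z = −H ln(0.86).
−ln(0.86) = 0.15082; z = 7606.5 × 0.15082 = 1147.2 m.

z ≈ 1150 m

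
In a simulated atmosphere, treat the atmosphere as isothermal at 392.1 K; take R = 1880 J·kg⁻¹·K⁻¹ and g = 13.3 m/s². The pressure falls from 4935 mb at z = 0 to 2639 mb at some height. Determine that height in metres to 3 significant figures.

z ≈ 34700 m

Scale height: H = RT/g = 1880 × 392.1 / 13.3 = 55425 m.
Invert the barometric formula: z = H ln(P₀/P).
P₀/P = 4935/2639 = 1.8700; ln(1.8700) = 0.62594.
z = 55425 × 0.62594 = 34693 m.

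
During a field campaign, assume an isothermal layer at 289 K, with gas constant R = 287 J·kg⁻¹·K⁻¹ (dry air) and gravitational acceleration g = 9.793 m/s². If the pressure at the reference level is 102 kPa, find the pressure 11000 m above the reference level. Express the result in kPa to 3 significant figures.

Scale height: H = RT/g = 287 × 289 / 9.793 = 8469.6 m.
Barometric formula: P = P₀ exp(−z/H).
z/H = 11000/8469.6 = 1.2988; exp(−1.2988) = 0.27286.
P = 102 × 0.27286 = 27.832 kPa.

P ≈ 27.8 kPa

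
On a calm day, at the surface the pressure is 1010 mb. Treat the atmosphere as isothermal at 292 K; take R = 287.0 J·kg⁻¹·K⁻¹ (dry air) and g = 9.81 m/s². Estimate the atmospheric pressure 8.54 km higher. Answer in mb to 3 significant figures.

Scale height: H = RT/g = 287.0 × 292 / 9.81 = 8542.7 m.
Barometric formula: P = P₀ exp(−z/H).
z/H = 8540.0/8542.7 = 0.99968; exp(−0.99968) = 0.36800.
P = 1010 × 0.36800 = 371.68 mb.

P ≈ 372 mb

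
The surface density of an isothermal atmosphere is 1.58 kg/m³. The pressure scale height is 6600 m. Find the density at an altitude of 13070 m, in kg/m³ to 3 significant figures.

ρ ≈ 0.218 kg/m³

In an isothermal atmosphere, density decays like pressure: ρ = ρ₀ exp(−z/H).
z/H = 13070/6600.0 = 1.9803; exp(−1.9803) = 0.13803.
ρ = 1.58 × 0.13803 = 0.21809 kg/m³.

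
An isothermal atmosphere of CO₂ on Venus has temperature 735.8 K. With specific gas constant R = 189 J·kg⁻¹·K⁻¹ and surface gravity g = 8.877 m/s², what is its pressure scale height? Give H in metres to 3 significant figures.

The scale height of an isothermal atmosphere is H = RT/g.
H = 189 × 735.8 / 8.877 = 139070/8.877 = 15666 m.

H ≈ 15700 m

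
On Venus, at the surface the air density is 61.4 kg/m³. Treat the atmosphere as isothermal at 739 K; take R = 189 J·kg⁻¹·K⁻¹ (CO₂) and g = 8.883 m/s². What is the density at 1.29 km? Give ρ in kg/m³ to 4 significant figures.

ρ ≈ 56.56 kg/m³

Scale height: H = RT/g = 189 × 739 / 8.883 = 15723 m.
In an isothermal atmosphere, density decays like pressure: ρ = ρ₀ exp(−z/H).
z/H = 1290.0/15723 = 0.082045; exp(−0.082045) = 0.92123.
ρ = 61.4 × 0.92123 = 56.564 kg/m³.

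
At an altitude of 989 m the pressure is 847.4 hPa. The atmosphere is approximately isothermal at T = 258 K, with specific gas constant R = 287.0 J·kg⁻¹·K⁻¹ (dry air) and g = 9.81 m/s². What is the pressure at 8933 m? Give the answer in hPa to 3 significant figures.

P ≈ 296 hPa

Scale height: H = RT/g = 287.0 × 258 / 9.81 = 7548.0 m.
Between two levels, P₂ = P₁ exp(−Δz/H) with Δz = z₂ − z₁.
Δz = 8933.0 − 989.00 = 7944.0 m; Δz/H = 7944.0/7548.0 = 1.0525.
P₂ = 847.4 × exp(−1.0525) = 847.4 × 0.34906 = 295.79 hPa.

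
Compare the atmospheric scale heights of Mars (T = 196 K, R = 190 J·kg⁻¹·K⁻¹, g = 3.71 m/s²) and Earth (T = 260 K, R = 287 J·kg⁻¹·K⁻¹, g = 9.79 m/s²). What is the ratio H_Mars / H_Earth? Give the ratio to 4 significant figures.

H_Mars/H_Earth ≈ 1.317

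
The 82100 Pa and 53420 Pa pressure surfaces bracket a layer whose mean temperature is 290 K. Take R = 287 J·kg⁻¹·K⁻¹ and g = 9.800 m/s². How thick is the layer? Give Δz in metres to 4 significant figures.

Hypsometric equation: Δz = (R T̄/g) ln(P₁/P₂).
R T̄/g = 287 × 290 / 9.800 = 8492.9 m.
ln(82100/53420) = ln(1.5369) = 0.42977.
Δz = 8492.9 × 0.42977 = 3650.0 m.

Δz ≈ 3650 m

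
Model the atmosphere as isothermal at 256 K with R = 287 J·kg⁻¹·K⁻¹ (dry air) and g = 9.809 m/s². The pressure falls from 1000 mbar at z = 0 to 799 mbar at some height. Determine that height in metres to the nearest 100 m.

Scale height: H = RT/g = 287 × 256 / 9.809 = 7490.3 m.
Invert the barometric formula: z = H ln(P₀/P).
P₀/P = 1000/799 = 1.2516; ln(1.2516) = 0.22442.
z = 7490.3 × 0.22442 = 1681.0 m.

z ≈ 1700 m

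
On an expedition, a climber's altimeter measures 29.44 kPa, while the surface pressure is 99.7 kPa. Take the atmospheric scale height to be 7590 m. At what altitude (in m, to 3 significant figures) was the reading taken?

z ≈ 9260 m

Invert the barometric formula: z = H ln(P₀/P).
P₀/P = 99.7/29.44 = 3.3865; ln(3.3865) = 1.2198.
z = 7590.0 × 1.2198 = 9258.3 m.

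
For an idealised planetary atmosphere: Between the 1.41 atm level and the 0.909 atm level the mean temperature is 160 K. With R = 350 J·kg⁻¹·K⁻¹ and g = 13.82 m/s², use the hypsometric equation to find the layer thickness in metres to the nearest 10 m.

Δz ≈ 1780 m

Hypsometric equation: Δz = (R T̄/g) ln(P₁/P₂).
R T̄/g = 350 × 160 / 13.82 = 4052.1 m.
ln(1.41/0.909) = ln(1.5512) = 0.43903.
Δz = 4052.1 × 0.43903 = 1779.0 m.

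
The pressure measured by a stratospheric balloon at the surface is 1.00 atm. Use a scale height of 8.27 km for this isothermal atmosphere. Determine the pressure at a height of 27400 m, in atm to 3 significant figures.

Barometric formula: P = P₀ exp(−z/H).
z/H = 27400/8270.0 = 3.3132; exp(−3.3132) = 0.036400.
P = 1.00 × 0.036400 = 0.036400 atm.

P ≈ 0.0364 atm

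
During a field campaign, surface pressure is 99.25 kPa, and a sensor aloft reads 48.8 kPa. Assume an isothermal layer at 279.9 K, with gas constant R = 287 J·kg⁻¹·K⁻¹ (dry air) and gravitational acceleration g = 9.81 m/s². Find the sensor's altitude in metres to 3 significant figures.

Scale height: H = RT/g = 287 × 279.9 / 9.81 = 8188.7 m.
Invert the barometric formula: z = H ln(P₀/P).
P₀/P = 99.25/48.8 = 2.0338; ln(2.0338) = 0.70991.
z = 8188.7 × 0.70991 = 5813.2 m.

z ≈ 5810 m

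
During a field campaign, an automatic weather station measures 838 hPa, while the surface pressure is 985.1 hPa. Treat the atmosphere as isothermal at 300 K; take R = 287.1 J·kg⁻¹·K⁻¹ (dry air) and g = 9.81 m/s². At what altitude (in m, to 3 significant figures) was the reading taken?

z ≈ 1420 m

Scale height: H = RT/g = 287.1 × 300 / 9.81 = 8779.8 m.
Invert the barometric formula: z = H ln(P₀/P).
P₀/P = 985.1/838 = 1.1755; ln(1.1755) = 0.16169.
z = 8779.8 × 0.16169 = 1419.6 m.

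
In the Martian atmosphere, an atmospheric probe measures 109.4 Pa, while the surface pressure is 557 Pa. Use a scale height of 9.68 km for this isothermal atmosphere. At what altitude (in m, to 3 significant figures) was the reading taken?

z ≈ 15800 m

Invert the barometric formula: z = H ln(P₀/P).
P₀/P = 557/109.4 = 5.0914; ln(5.0914) = 1.6276.
z = 9680.0 × 1.6276 = 15755 m.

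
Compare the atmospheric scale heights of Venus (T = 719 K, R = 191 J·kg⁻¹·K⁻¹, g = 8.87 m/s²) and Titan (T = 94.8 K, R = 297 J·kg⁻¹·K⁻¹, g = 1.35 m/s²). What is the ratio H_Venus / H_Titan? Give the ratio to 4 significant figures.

H_Venus/H_Titan ≈ 0.7423

H = RT/g for each body.
H_Venus = 191 × 719 / 8.87 = 15482 m.
H_Titan = 297 × 94.8 / 1.35 = 20856 m.
H_Venus/H_Titan = 15482/20856 = 0.74233.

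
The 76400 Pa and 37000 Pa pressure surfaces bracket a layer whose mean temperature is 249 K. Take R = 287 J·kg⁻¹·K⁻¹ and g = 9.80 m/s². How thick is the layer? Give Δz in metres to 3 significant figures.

Hypsometric equation: Δz = (R T̄/g) ln(P₁/P₂).
R T̄/g = 287 × 249 / 9.80 = 7292.1 m.
ln(76400/37000) = ln(2.0649) = 0.72508.
Δz = 7292.1 × 0.72508 = 5287.4 m.

Δz ≈ 5290 m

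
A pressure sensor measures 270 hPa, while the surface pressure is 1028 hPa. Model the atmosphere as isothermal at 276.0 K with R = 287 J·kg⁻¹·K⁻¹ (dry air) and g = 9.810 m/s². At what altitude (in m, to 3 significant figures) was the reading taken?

z ≈ 10800 m

Scale height: H = RT/g = 287 × 276.0 / 9.810 = 8074.6 m.
Invert the barometric formula: z = H ln(P₀/P).
P₀/P = 1028/270 = 3.8074; ln(3.8074) = 1.3369.
z = 8074.6 × 1.3369 = 10795 m.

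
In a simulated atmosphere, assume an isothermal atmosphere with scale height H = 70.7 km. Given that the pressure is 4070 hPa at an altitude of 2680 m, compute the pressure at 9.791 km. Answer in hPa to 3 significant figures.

P ≈ 3680 hPa

Between two levels, P₂ = P₁ exp(−Δz/H) with Δz = z₂ − z₁.
Δz = 9791.0 − 2680.0 = 7111.0 m; Δz/H = 7111.0/70700 = 0.10058.
P₂ = 4070 × exp(−0.10058) = 4070 × 0.90431 = 3680.5 hPa.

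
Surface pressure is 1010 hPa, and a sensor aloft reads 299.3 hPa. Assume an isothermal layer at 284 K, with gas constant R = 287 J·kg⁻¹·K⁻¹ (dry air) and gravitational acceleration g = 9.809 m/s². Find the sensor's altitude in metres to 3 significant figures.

z ≈ 10100 m

Scale height: H = RT/g = 287 × 284 / 9.809 = 8309.5 m.
Invert the barometric formula: z = H ln(P₀/P).
P₀/P = 1010/299.3 = 3.3745; ln(3.3745) = 1.2162.
z = 8309.5 × 1.2162 = 10106 m.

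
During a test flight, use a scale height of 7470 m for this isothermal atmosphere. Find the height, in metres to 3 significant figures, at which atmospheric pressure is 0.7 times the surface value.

z ≈ 2660 m

Set P/P₀ = exp(−z/H) = 0.7, so z = −H ln(0.7).
−ln(0.7) = 0.35667; z = 7470.0 × 0.35667 = 2664.3 m.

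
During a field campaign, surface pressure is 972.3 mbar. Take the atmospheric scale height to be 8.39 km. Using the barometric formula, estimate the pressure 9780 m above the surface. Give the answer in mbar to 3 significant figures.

Barometric formula: P = P₀ exp(−z/H).
z/H = 9780.0/8390.0 = 1.1657; exp(−1.1657) = 0.31170.
P = 972.3 × 0.31170 = 303.07 mbar.

P ≈ 303 mbar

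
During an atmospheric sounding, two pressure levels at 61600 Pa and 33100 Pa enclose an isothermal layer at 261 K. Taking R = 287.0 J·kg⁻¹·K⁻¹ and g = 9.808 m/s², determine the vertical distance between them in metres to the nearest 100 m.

Hypsometric equation: Δz = (R T̄/g) ln(P₁/P₂).
R T̄/g = 287.0 × 261 / 9.808 = 7637.3 m.
ln(61600/33100) = ln(1.8610) = 0.62111.
Δz = 7637.3 × 0.62111 = 4743.6 m.

Δz ≈ 4700 m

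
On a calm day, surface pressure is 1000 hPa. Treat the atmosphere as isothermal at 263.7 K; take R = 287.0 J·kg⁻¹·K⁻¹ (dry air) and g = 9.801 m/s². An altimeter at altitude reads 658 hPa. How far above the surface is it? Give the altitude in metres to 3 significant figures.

Scale height: H = RT/g = 287.0 × 263.7 / 9.801 = 7721.9 m.
Invert the barometric formula: z = H ln(P₀/P).
P₀/P = 1000/658 = 1.5198; ln(1.5198) = 0.41858.
z = 7721.9 × 0.41858 = 3232.2 m.

z ≈ 3230 m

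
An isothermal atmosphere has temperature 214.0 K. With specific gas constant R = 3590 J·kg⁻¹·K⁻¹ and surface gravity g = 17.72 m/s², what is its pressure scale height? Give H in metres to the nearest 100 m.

The scale height of an isothermal atmosphere is H = RT/g.
H = 3590 × 214.0 / 17.72 = 768260/17.72 = 43356 m.

H ≈ 43400 m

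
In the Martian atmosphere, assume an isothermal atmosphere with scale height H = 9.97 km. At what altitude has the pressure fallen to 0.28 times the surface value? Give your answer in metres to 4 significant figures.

z ≈ 12690 m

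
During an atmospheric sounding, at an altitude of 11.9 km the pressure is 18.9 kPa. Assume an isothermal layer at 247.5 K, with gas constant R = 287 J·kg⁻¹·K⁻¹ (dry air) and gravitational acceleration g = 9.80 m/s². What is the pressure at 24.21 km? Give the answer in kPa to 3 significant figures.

Scale height: H = RT/g = 287 × 247.5 / 9.80 = 7248.2 m.
Between two levels, P₂ = P₁ exp(−Δz/H) with Δz = z₂ − z₁.
Δz = 24210 − 11900 = 12310 m; Δz/H = 12310/7248.2 = 1.6984.
P₂ = 18.9 × exp(−1.6984) = 18.9 × 0.18298 = 3.4583 kPa.

P ≈ 3.46 kPa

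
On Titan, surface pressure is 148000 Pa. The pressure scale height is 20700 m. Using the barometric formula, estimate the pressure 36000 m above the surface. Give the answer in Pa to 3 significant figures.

Barometric formula: P = P₀ exp(−z/H).
z/H = 36000/20700 = 1.7391; exp(−1.7391) = 0.17568.
P = 148000 × 0.17568 = 26001 Pa.

P ≈ 26000 Pa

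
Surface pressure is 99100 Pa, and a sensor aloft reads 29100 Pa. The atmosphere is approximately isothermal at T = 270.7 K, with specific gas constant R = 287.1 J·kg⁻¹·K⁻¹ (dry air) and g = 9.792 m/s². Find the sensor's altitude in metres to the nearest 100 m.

z ≈ 9700 m

Scale height: H = RT/g = 287.1 × 270.7 / 9.792 = 7936.9 m.
Invert the barometric formula: z = H ln(P₀/P).
P₀/P = 99100/29100 = 3.4055; ln(3.4055) = 1.2254.
z = 7936.9 × 1.2254 = 9725.9 m.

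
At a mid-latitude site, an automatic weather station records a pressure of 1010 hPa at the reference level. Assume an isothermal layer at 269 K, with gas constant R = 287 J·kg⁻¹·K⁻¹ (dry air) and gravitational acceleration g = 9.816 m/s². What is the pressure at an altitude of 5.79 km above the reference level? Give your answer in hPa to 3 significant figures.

Scale height: H = RT/g = 287 × 269 / 9.816 = 7865.0 m.
Barometric formula: P = P₀ exp(−z/H).
z/H = 5790.0/7865.0 = 0.73617; exp(−0.73617) = 0.47894.
P = 1010 × 0.47894 = 483.73 hPa.

P ≈ 484 hPa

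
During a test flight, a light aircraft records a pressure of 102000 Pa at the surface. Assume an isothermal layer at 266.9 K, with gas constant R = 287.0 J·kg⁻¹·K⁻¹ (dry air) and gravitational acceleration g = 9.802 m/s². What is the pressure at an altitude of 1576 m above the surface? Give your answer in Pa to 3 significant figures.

P ≈ 83400 Pa

Scale height: H = RT/g = 287.0 × 266.9 / 9.802 = 7814.8 m.
Barometric formula: P = P₀ exp(−z/H).
z/H = 1576.0/7814.8 = 0.20167; exp(−0.20167) = 0.81736.
P = 102000 × 0.81736 = 83371 Pa.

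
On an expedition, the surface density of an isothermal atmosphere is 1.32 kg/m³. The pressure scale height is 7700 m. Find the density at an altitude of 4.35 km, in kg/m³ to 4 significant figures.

ρ ≈ 0.7503 kg/m³

In an isothermal atmosphere, density decays like pressure: ρ = ρ₀ exp(−z/H).
z/H = 4350.0/7700.0 = 0.56494; exp(−0.56494) = 0.56839.
ρ = 1.32 × 0.56839 = 0.75027 kg/m³.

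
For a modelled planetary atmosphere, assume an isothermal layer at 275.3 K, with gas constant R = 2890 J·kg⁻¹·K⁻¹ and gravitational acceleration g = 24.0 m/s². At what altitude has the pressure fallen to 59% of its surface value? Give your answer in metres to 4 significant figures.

z ≈ 17490 m

Scale height: H = RT/g = 2890 × 275.3 / 24.0 = 33151 m.
Set P/P₀ = exp(−z/H) = 0.59, so z = −H ln(0.59).
−ln(0.59) = 0.52763; z = 33151 × 0.52763 = 17491 m.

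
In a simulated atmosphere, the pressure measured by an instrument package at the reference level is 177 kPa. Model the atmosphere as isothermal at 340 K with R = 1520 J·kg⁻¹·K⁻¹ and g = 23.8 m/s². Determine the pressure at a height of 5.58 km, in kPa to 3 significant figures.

P ≈ 137 kPa

Scale height: H = RT/g = 1520 × 340 / 23.8 = 21714 m.
Barometric formula: P = P₀ exp(−z/H).
z/H = 5580.0/21714 = 0.25698; exp(−0.25698) = 0.77338.
P = 177 × 0.77338 = 136.89 kPa.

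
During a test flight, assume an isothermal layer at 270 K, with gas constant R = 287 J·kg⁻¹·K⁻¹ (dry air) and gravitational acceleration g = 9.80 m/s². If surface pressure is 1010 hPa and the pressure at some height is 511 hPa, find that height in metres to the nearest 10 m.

Scale height: H = RT/g = 287 × 270 / 9.80 = 7907.1 m.
Invert the barometric formula: z = H ln(P₀/P).
P₀/P = 1010/511 = 1.9765; ln(1.9765) = 0.68133.
z = 7907.1 × 0.68133 = 5387.3 m.

z ≈ 5390 m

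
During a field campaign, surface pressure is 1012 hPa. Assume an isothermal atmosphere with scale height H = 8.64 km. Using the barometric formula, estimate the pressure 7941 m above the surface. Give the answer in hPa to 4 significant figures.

P ≈ 403.7 hPa

Barometric formula: P = P₀ exp(−z/H).
z/H = 7941.0/8640.0 = 0.91910; exp(−0.91910) = 0.39888.
P = 1012 × 0.39888 = 403.67 hPa.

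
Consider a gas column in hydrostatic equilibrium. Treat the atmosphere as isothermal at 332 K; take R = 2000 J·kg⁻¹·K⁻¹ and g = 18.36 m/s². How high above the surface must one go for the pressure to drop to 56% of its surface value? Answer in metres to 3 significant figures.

Scale height: H = RT/g = 2000 × 332 / 18.36 = 36166 m.
Set P/P₀ = exp(−z/H) = 0.56, so z = −H ln(0.56).
−ln(0.56) = 0.57982; z = 36166 × 0.57982 = 20970 m.

z ≈ 21000 m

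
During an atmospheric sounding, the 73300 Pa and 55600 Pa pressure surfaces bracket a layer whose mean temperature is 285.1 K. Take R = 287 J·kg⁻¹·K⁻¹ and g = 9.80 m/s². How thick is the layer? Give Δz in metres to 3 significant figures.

Hypsometric equation: Δz = (R T̄/g) ln(P₁/P₂).
R T̄/g = 287 × 285.1 / 9.80 = 8349.4 m.
ln(73300/55600) = ln(1.3183) = 0.27634.
Δz = 8349.4 × 0.27634 = 2307.3 m.

Δz ≈ 2310 m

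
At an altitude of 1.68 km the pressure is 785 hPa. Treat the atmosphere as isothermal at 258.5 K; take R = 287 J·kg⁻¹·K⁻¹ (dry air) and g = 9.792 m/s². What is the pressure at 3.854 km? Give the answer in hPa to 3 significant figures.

P ≈ 589 hPa

Scale height: H = RT/g = 287 × 258.5 / 9.792 = 7576.5 m.
Between two levels, P₂ = P₁ exp(−Δz/H) with Δz = z₂ − z₁.
Δz = 3854.0 − 1680.0 = 2174.0 m; Δz/H = 2174.0/7576.5 = 0.28694.
P₂ = 785 × exp(−0.28694) = 785 × 0.75056 = 589.19 hPa.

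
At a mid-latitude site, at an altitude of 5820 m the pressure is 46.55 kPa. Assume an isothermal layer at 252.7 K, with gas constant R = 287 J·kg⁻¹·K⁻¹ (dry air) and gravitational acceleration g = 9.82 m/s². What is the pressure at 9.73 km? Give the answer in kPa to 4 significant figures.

Scale height: H = RT/g = 287 × 252.7 / 9.82 = 7385.4 m.
Between two levels, P₂ = P₁ exp(−Δz/H) with Δz = z₂ − z₁.
Δz = 9730.0 − 5820.0 = 3910.0 m; Δz/H = 3910.0/7385.4 = 0.52942.
P₂ = 46.55 × exp(−0.52942) = 46.55 × 0.58895 = 27.416 kPa.

P ≈ 27.42 kPa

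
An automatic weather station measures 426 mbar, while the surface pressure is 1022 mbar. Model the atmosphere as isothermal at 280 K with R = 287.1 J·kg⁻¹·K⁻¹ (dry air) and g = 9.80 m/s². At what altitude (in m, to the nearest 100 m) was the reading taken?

z ≈ 7200 m

Scale height: H = RT/g = 287.1 × 280 / 9.80 = 8202.9 m.
Invert the barometric formula: z = H ln(P₀/P).
P₀/P = 1022/426 = 2.3991; ln(2.3991) = 0.87509.
z = 8202.9 × 0.87509 = 7178.3 m.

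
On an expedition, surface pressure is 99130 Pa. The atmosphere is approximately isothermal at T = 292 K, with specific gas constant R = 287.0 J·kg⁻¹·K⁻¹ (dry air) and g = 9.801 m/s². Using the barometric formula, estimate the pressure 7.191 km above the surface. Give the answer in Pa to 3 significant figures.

P ≈ 42800 Pa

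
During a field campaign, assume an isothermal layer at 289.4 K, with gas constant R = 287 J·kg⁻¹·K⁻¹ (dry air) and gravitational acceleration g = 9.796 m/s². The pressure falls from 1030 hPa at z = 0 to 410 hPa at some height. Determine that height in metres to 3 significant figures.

z ≈ 7810 m

Scale height: H = RT/g = 287 × 289.4 / 9.796 = 8478.7 m.
Invert the barometric formula: z = H ln(P₀/P).
P₀/P = 1030/410 = 2.5122; ln(2.5122) = 0.92116.
z = 8478.7 × 0.92116 = 7810.2 m.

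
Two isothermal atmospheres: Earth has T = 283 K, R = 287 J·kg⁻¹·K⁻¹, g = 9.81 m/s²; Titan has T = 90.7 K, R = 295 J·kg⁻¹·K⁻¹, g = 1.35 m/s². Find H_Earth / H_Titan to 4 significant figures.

H = RT/g for each body.
H_Earth = 287 × 283 / 9.81 = 8279.4 m.
H_Titan = 295 × 90.7 / 1.35 = 19820 m.
H_Earth/H_Titan = 8279.4/19820 = 0.41773.

H_Earth/H_Titan ≈ 0.4177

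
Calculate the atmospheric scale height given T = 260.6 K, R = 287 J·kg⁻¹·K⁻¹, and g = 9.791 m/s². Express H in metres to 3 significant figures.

The scale height of an isothermal atmosphere is H = RT/g.
H = 287 × 260.6 / 9.791 = 74792/9.791 = 7638.9 m.

H ≈ 7640 m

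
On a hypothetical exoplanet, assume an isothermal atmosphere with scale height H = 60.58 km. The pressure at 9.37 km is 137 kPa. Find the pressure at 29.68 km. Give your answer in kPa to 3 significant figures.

P ≈ 98.0 kPa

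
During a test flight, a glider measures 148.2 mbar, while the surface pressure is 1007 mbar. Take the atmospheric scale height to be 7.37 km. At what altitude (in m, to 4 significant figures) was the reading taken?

z ≈ 14120 m

Invert the barometric formula: z = H ln(P₀/P).
P₀/P = 1007/148.2 = 6.7949; ln(6.7949) = 1.9162.
z = 7370.0 × 1.9162 = 14122 m.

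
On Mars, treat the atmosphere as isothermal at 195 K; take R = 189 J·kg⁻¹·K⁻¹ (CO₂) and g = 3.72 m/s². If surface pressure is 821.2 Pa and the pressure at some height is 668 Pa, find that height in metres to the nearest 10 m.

Scale height: H = RT/g = 189 × 195 / 3.72 = 9907.3 m.
Invert the barometric formula: z = H ln(P₀/P).
P₀/P = 821.2/668 = 1.2293; ln(1.2293) = 0.20644.
z = 9907.3 × 0.20644 = 2045.3 m.

z ≈ 2050 m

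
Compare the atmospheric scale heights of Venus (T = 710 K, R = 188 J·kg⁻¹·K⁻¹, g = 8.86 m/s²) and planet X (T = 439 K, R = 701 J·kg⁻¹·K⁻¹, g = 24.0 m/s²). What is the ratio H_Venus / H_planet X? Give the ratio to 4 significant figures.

H = RT/g for each body.
H_Venus = 188 × 710 / 8.86 = 15065 m.
H_planet X = 701 × 439 / 24.0 = 12822 m.
H_Venus/H_planet X = 15065/12822 = 1.1749.

H_Venus/H_planet X ≈ 1.175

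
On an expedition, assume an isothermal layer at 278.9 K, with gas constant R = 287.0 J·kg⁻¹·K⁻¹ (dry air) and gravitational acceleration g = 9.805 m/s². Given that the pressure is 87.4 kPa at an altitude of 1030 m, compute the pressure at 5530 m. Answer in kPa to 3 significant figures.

Scale height: H = RT/g = 287.0 × 278.9 / 9.805 = 8163.6 m.
Between two levels, P₂ = P₁ exp(−Δz/H) with Δz = z₂ − z₁.
Δz = 5530.0 − 1030.0 = 4500.0 m; Δz/H = 4500.0/8163.6 = 0.55123.
P₂ = 87.4 × exp(−0.55123) = 87.4 × 0.57624 = 50.363 kPa.

P ≈ 50.4 kPa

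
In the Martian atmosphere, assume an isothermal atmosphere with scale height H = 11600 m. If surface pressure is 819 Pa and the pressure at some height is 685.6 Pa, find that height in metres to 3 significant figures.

Invert the barometric formula: z = H ln(P₀/P).
P₀/P = 819/685.6 = 1.1946; ln(1.1946) = 0.17781.
z = 11600 × 0.17781 = 2062.6 m.

z ≈ 2060 m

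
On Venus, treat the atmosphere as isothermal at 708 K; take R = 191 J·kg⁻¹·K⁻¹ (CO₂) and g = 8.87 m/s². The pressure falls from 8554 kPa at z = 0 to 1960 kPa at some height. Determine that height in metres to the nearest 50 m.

z ≈ 22450 m

Scale height: H = RT/g = 191 × 708 / 8.87 = 15246 m.
Invert the barometric formula: z = H ln(P₀/P).
P₀/P = 8554/1960 = 4.3643; ln(4.3643) = 1.4735.
z = 15246 × 1.4735 = 22465 m.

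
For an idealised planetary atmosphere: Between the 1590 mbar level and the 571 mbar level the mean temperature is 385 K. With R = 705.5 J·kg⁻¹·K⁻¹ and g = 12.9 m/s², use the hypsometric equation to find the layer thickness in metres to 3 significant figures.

Hypsometric equation: Δz = (R T̄/g) ln(P₁/P₂).
R T̄/g = 705.5 × 385 / 12.9 = 21056 m.
ln(1590/571) = ln(2.7846) = 1.0241.
Δz = 21056 × 1.0241 = 21563 m.

Δz ≈ 21600 m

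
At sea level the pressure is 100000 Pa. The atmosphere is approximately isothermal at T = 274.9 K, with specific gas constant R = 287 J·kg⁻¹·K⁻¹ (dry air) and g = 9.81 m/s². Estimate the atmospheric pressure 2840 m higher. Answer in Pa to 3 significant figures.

P ≈ 70200 Pa

Scale height: H = RT/g = 287 × 274.9 / 9.81 = 8042.4 m.
Barometric formula: P = P₀ exp(−z/H).
z/H = 2840.0/8042.4 = 0.35313; exp(−0.35313) = 0.70249.
P = 100000 × 0.70249 = 70249 Pa.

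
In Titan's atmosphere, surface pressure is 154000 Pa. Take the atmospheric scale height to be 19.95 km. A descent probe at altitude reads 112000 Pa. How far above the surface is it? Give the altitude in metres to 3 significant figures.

z ≈ 6350 m

Invert the barometric formula: z = H ln(P₀/P).
P₀/P = 154000/112000 = 1.3750; ln(1.3750) = 0.31845.
z = 19950 × 0.31845 = 6353.1 m.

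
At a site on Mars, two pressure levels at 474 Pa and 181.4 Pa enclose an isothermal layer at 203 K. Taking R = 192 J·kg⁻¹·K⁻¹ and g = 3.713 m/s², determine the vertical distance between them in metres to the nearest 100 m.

Hypsometric equation: Δz = (R T̄/g) ln(P₁/P₂).
R T̄/g = 192 × 203 / 3.713 = 10497 m.
ln(474/181.4) = ln(2.6130) = 0.96050.
Δz = 10497 × 0.96050 = 10082 m.

Δz ≈ 10100 m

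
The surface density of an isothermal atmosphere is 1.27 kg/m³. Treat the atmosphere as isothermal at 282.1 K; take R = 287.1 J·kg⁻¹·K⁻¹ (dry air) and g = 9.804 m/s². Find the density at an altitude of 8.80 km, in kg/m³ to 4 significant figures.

ρ ≈ 0.4377 kg/m³

Scale height: H = RT/g = 287.1 × 282.1 / 9.804 = 8261.0 m.
In an isothermal atmosphere, density decays like pressure: ρ = ρ₀ exp(−z/H).
z/H = 8800.0/8261.0 = 1.0652; exp(−1.0652) = 0.34466.
ρ = 1.27 × 0.34466 = 0.43772 kg/m³.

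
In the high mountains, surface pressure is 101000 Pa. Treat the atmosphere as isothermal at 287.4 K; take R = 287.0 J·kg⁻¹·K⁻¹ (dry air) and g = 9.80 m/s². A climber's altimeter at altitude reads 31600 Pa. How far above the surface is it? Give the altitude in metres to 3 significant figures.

Scale height: H = RT/g = 287.0 × 287.4 / 9.80 = 8416.7 m.
Invert the barometric formula: z = H ln(P₀/P).
P₀/P = 101000/31600 = 3.1962; ln(3.1962) = 1.1620.
z = 8416.7 × 1.1620 = 9780.2 m.

z ≈ 9780 m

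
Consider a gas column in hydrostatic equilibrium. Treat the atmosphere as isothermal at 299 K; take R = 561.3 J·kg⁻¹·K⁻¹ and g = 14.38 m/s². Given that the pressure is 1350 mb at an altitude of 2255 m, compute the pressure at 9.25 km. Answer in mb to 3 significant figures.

Scale height: H = RT/g = 561.3 × 299 / 14.38 = 11671 m.
Between two levels, P₂ = P₁ exp(−Δz/H) with Δz = z₂ − z₁.
Δz = 9250.0 − 2255.0 = 6995.0 m; Δz/H = 6995.0/11671 = 0.59935.
P₂ = 1350 × exp(−0.59935) = 1350 × 0.54917 = 741.38 mb.

P ≈ 741 mb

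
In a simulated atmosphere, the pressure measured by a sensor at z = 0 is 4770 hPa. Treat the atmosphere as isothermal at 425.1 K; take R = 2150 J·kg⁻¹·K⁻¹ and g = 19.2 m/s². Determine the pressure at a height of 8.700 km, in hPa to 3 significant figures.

Scale height: H = RT/g = 2150 × 425.1 / 19.2 = 47602 m.
Barometric formula: P = P₀ exp(−z/H).
z/H = 8700.0/47602 = 0.18277; exp(−0.18277) = 0.83296.
P = 4770 × 0.83296 = 3973.2 hPa.

P ≈ 3970 hPa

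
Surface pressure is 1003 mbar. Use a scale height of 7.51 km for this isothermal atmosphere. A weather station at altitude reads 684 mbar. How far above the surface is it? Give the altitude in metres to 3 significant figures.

z ≈ 2870 m

Invert the barometric formula: z = H ln(P₀/P).
P₀/P = 1003/684 = 1.4664; ln(1.4664) = 0.38281.
z = 7510.0 × 0.38281 = 2874.9 m.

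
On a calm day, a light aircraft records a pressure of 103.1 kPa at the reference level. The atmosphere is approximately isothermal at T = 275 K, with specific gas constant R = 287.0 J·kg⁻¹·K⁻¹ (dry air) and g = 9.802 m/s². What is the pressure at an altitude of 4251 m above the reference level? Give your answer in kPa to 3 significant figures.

Scale height: H = RT/g = 287.0 × 275 / 9.802 = 8051.9 m.
Barometric formula: P = P₀ exp(−z/H).
z/H = 4251.0/8051.9 = 0.52795; exp(−0.52795) = 0.58981.
P = 103.1 × 0.58981 = 60.809 kPa.

P ≈ 60.8 kPa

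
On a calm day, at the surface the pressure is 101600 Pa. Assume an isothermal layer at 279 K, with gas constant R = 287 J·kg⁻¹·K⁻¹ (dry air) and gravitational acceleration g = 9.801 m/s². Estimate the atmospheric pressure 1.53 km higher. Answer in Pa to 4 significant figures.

P ≈ 84250 Pa

Scale height: H = RT/g = 287 × 279 / 9.801 = 8169.9 m.
Barometric formula: P = P₀ exp(−z/H).
z/H = 1530.0/8169.9 = 0.18727; exp(−0.18727) = 0.82922.
P = 101600 × 0.82922 = 84249 Pa.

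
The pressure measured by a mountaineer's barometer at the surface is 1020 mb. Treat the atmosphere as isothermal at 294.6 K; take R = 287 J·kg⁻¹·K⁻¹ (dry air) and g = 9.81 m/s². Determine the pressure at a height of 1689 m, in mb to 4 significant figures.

P ≈ 838.5 mb

Scale height: H = RT/g = 287 × 294.6 / 9.81 = 8618.8 m.
Barometric formula: P = P₀ exp(−z/H).
z/H = 1689.0/8618.8 = 0.19597; exp(−0.19597) = 0.82204.
P = 1020 × 0.82204 = 838.48 mb.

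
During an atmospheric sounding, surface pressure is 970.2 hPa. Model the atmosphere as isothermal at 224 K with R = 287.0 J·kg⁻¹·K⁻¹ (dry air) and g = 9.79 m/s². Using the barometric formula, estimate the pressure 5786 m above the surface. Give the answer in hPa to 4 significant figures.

Scale height: H = RT/g = 287.0 × 224 / 9.79 = 6566.7 m.
Barometric formula: P = P₀ exp(−z/H).
z/H = 5786.0/6566.7 = 0.88111; exp(−0.88111) = 0.41432.
P = 970.2 × 0.41432 = 401.97 hPa.

P ≈ 402.0 hPa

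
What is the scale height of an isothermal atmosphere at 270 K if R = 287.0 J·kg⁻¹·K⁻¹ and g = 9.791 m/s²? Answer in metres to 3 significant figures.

The scale height of an isothermal atmosphere is H = RT/g.
H = 287.0 × 270 / 9.791 = 77490/9.791 = 7914.4 m.

H ≈ 7910 m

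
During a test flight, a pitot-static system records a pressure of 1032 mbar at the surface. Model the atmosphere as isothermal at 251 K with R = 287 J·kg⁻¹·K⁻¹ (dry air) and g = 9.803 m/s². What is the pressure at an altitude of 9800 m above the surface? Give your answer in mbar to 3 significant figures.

P ≈ 272 mbar

Scale height: H = RT/g = 287 × 251 / 9.803 = 7348.5 m.
Barometric formula: P = P₀ exp(−z/H).
z/H = 9800.0/7348.5 = 1.3336; exp(−1.3336) = 0.26353.
P = 1032 × 0.26353 = 271.96 mbar.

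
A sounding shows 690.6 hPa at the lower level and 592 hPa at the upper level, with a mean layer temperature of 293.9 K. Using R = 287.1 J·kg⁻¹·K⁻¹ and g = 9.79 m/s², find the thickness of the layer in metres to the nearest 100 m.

Δz ≈ 1300 m

Hypsometric equation: Δz = (R T̄/g) ln(P₁/P₂).
R T̄/g = 287.1 × 293.9 / 9.79 = 8618.9 m.
ln(690.6/592) = ln(1.1666) = 0.15409.
Δz = 8618.9 × 0.15409 = 1328.1 m.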